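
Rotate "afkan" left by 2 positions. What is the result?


Input: "afkan", rotate left by 2
First 2 characters: "af"
Remaining characters: "kan"
Concatenate remaining + first: "kan" + "af" = "kanaf"

kanaf


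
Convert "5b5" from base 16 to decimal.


Input: "5b5" in base 16
Positional expansion:
  Digit '5' (value 5) x 16^2 = 1280
  Digit 'b' (value 11) x 16^1 = 176
  Digit '5' (value 5) x 16^0 = 5
Sum = 1461

1461


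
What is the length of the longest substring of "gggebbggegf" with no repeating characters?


Input: "gggebbggegf"
Sliding window (track last position of each char):
  Position 0 ('g'): window [0,0] length 1 -- new best
  Position 1 ('g'): repeat (last at 0), move window start to 1
  Position 1 ('g'): window [1,1] length 1
  Position 2 ('g'): repeat (last at 1), move window start to 2
  Position 2 ('g'): window [2,2] length 1
  Position 3 ('e'): window [2,3] length 2 -- new best
  Position 4 ('b'): window [2,4] length 3 -- new best
  Position 5 ('b'): repeat (last at 4), move window start to 5
  Position 5 ('b'): window [5,5] length 1
  Position 6 ('g'): window [5,6] length 2
  Position 7 ('g'): repeat (last at 6), move window start to 7
  Position 7 ('g'): window [7,7] length 1
  Position 8 ('e'): window [7,8] length 2
  Position 9 ('g'): repeat (last at 7), move window start to 8
  Position 9 ('g'): window [8,9] length 2
  Position 10 ('f'): window [8,10] length 3
Longest substring with no repeats: "geb" with length 3

3


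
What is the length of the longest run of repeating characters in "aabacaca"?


Input: "aabacaca"
Scanning for longest run:
  Position 1 ('a'): continues run of 'a', length=2
  Position 2 ('b'): new char, reset run to 1
  Position 3 ('a'): new char, reset run to 1
  Position 4 ('c'): new char, reset run to 1
  Position 5 ('a'): new char, reset run to 1
  Position 6 ('c'): new char, reset run to 1
  Position 7 ('a'): new char, reset run to 1
Longest run: 'a' with length 2

2


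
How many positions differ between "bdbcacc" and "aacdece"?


Comparing "bdbcacc" and "aacdece" position by position:
  Position 0: 'b' vs 'a' => DIFFER
  Position 1: 'd' vs 'a' => DIFFER
  Position 2: 'b' vs 'c' => DIFFER
  Position 3: 'c' vs 'd' => DIFFER
  Position 4: 'a' vs 'e' => DIFFER
  Position 5: 'c' vs 'c' => same
  Position 6: 'c' vs 'e' => DIFFER
Positions that differ: 6

6


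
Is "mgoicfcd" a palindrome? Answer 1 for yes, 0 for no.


Input: mgoicfcd
Reversed: dcfciogm
  Compare pos 0 ('m') with pos 7 ('d'): MISMATCH
  Compare pos 1 ('g') with pos 6 ('c'): MISMATCH
  Compare pos 2 ('o') with pos 5 ('f'): MISMATCH
  Compare pos 3 ('i') with pos 4 ('c'): MISMATCH
Result: not a palindrome

0


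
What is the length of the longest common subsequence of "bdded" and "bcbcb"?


LCS of "bdded" and "bcbcb"
DP table:
           b    c    b    c    b
      0    0    0    0    0    0
  b   0    1    1    1    1    1
  d   0    1    1    1    1    1
  d   0    1    1    1    1    1
  e   0    1    1    1    1    1
  d   0    1    1    1    1    1
LCS length = dp[5][5] = 1

1


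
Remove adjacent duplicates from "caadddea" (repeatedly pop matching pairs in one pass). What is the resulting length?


Input: caadddea
Stack-based adjacent duplicate removal:
  Read 'c': push. Stack: c
  Read 'a': push. Stack: ca
  Read 'a': matches stack top 'a' => pop. Stack: c
  Read 'd': push. Stack: cd
  Read 'd': matches stack top 'd' => pop. Stack: c
  Read 'd': push. Stack: cd
  Read 'e': push. Stack: cde
  Read 'a': push. Stack: cdea
Final stack: "cdea" (length 4)

4


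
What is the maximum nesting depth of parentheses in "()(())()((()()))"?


Input: "()(())()((()()))"
Tracking depth:
  Position 0 '(': depth becomes 1
  Position 1 ')': depth becomes 0
  Position 2 '(': depth becomes 1
  Position 3 '(': depth becomes 2
  Position 4 ')': depth becomes 1
  Position 5 ')': depth becomes 0
  Position 6 '(': depth becomes 1
  Position 7 ')': depth becomes 0
  Position 8 '(': depth becomes 1
  Position 9 '(': depth becomes 2
  Position 10 '(': depth becomes 3
  Position 11 ')': depth becomes 2
  Position 12 '(': depth becomes 3
  Position 13 ')': depth becomes 2
  Position 14 ')': depth becomes 1
  Position 15 ')': depth becomes 0
Maximum depth reached: 3

3


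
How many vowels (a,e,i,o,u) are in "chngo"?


Input: chngo
Checking each character:
  'c' at position 0: consonant
  'h' at position 1: consonant
  'n' at position 2: consonant
  'g' at position 3: consonant
  'o' at position 4: vowel (running total: 1)
Total vowels: 1

1


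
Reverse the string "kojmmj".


Input: kojmmj
Reading characters right to left:
  Position 5: 'j'
  Position 4: 'm'
  Position 3: 'm'
  Position 2: 'j'
  Position 1: 'o'
  Position 0: 'k'
Reversed: jmmjok

jmmjok


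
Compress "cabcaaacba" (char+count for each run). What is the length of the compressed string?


Input: cabcaaacba
Runs:
  'c' x 1 => "c1"
  'a' x 1 => "a1"
  'b' x 1 => "b1"
  'c' x 1 => "c1"
  'a' x 3 => "a3"
  'c' x 1 => "c1"
  'b' x 1 => "b1"
  'a' x 1 => "a1"
Compressed: "c1a1b1c1a3c1b1a1"
Compressed length: 16

16


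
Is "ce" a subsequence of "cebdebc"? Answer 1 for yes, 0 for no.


Check if "ce" is a subsequence of "cebdebc"
Greedy scan:
  Position 0 ('c'): matches sub[0] = 'c'
  Position 1 ('e'): matches sub[1] = 'e'
  Position 2 ('b'): no match needed
  Position 3 ('d'): no match needed
  Position 4 ('e'): no match needed
  Position 5 ('b'): no match needed
  Position 6 ('c'): no match needed
All 2 characters matched => is a subsequence

1


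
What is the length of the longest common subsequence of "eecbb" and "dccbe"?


LCS of "eecbb" and "dccbe"
DP table:
           d    c    c    b    e
      0    0    0    0    0    0
  e   0    0    0    0    0    1
  e   0    0    0    0    0    1
  c   0    0    1    1    1    1
  b   0    0    1    1    2    2
  b   0    0    1    1    2    2
LCS length = dp[5][5] = 2

2


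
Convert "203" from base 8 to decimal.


Input: "203" in base 8
Positional expansion:
  Digit '2' (value 2) x 8^2 = 128
  Digit '0' (value 0) x 8^1 = 0
  Digit '3' (value 3) x 8^0 = 3
Sum = 131

131


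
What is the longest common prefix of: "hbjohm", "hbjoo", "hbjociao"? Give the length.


Words: hbjohm, hbjoo, hbjociao
  Position 0: all 'h' => match
  Position 1: all 'b' => match
  Position 2: all 'j' => match
  Position 3: all 'o' => match
  Position 4: ('h', 'o', 'c') => mismatch, stop
LCP = "hbjo" (length 4)

4


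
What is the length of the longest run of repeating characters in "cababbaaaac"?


Input: "cababbaaaac"
Scanning for longest run:
  Position 1 ('a'): new char, reset run to 1
  Position 2 ('b'): new char, reset run to 1
  Position 3 ('a'): new char, reset run to 1
  Position 4 ('b'): new char, reset run to 1
  Position 5 ('b'): continues run of 'b', length=2
  Position 6 ('a'): new char, reset run to 1
  Position 7 ('a'): continues run of 'a', length=2
  Position 8 ('a'): continues run of 'a', length=3
  Position 9 ('a'): continues run of 'a', length=4
  Position 10 ('c'): new char, reset run to 1
Longest run: 'a' with length 4

4


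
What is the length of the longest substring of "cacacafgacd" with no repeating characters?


Input: "cacacafgacd"
Sliding window (track last position of each char):
  Position 0 ('c'): window [0,0] length 1 -- new best
  Position 1 ('a'): window [0,1] length 2 -- new best
  Position 2 ('c'): repeat (last at 0), move window start to 1
  Position 2 ('c'): window [1,2] length 2
  Position 3 ('a'): repeat (last at 1), move window start to 2
  Position 3 ('a'): window [2,3] length 2
  Position 4 ('c'): repeat (last at 2), move window start to 3
  Position 4 ('c'): window [3,4] length 2
  Position 5 ('a'): repeat (last at 3), move window start to 4
  Position 5 ('a'): window [4,5] length 2
  Position 6 ('f'): window [4,6] length 3 -- new best
  Position 7 ('g'): window [4,7] length 4 -- new best
  Position 8 ('a'): repeat (last at 5), move window start to 6
  Position 8 ('a'): window [6,8] length 3
  Position 9 ('c'): window [6,9] length 4
  Position 10 ('d'): window [6,10] length 5 -- new best
Longest substring with no repeats: "fgacd" with length 5

5


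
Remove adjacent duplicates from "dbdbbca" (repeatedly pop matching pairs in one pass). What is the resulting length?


Input: dbdbbca
Stack-based adjacent duplicate removal:
  Read 'd': push. Stack: d
  Read 'b': push. Stack: db
  Read 'd': push. Stack: dbd
  Read 'b': push. Stack: dbdb
  Read 'b': matches stack top 'b' => pop. Stack: dbd
  Read 'c': push. Stack: dbdc
  Read 'a': push. Stack: dbdca
Final stack: "dbdca" (length 5)

5


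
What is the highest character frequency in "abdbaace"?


Input: abdbaace
Character counts:
  'a': 3
  'b': 2
  'c': 1
  'd': 1
  'e': 1
Maximum frequency: 3

3


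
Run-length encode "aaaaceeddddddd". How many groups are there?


Input: aaaaceeddddddd
Scanning for consecutive runs:
  Group 1: 'a' x 4 (positions 0-3)
  Group 2: 'c' x 1 (positions 4-4)
  Group 3: 'e' x 2 (positions 5-6)
  Group 4: 'd' x 7 (positions 7-13)
Total groups: 4

4


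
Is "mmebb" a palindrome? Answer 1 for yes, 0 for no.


Input: mmebb
Reversed: bbemm
  Compare pos 0 ('m') with pos 4 ('b'): MISMATCH
  Compare pos 1 ('m') with pos 3 ('b'): MISMATCH
Result: not a palindrome

0


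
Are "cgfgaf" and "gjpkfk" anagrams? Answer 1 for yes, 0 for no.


Strings: "cgfgaf", "gjpkfk"
Sorted first:  acffgg
Sorted second: fgjkkp
Differ at position 0: 'a' vs 'f' => not anagrams

0


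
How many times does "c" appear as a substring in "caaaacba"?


Searching for "c" in "caaaacba"
Scanning each position:
  Position 0: "c" => MATCH
  Position 1: "a" => no
  Position 2: "a" => no
  Position 3: "a" => no
  Position 4: "a" => no
  Position 5: "c" => MATCH
  Position 6: "b" => no
  Position 7: "a" => no
Total occurrences: 2

2


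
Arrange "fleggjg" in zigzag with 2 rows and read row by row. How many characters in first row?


Zigzag "fleggjg" into 2 rows:
Placing characters:
  'f' => row 0
  'l' => row 1
  'e' => row 0
  'g' => row 1
  'g' => row 0
  'j' => row 1
  'g' => row 0
Rows:
  Row 0: "fegg"
  Row 1: "lgj"
First row length: 4

4


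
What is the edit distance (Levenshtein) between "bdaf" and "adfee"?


Computing edit distance: "bdaf" -> "adfee"
DP table:
           a    d    f    e    e
      0    1    2    3    4    5
  b   1    1    2    3    4    5
  d   2    2    1    2    3    4
  a   3    2    2    2    3    4
  f   4    3    3    2    3    4
Edit distance = dp[4][5] = 4

4


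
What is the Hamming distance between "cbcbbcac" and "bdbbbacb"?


Comparing "cbcbbcac" and "bdbbbacb" position by position:
  Position 0: 'c' vs 'b' => differ
  Position 1: 'b' vs 'd' => differ
  Position 2: 'c' vs 'b' => differ
  Position 3: 'b' vs 'b' => same
  Position 4: 'b' vs 'b' => same
  Position 5: 'c' vs 'a' => differ
  Position 6: 'a' vs 'c' => differ
  Position 7: 'c' vs 'b' => differ
Total differences (Hamming distance): 6

6


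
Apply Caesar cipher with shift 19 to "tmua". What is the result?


Caesar cipher: shift "tmua" by 19
  't' (pos 19) + 19 = pos 12 = 'm'
  'm' (pos 12) + 19 = pos 5 = 'f'
  'u' (pos 20) + 19 = pos 13 = 'n'
  'a' (pos 0) + 19 = pos 19 = 't'
Result: mfnt

mfnt


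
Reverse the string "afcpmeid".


Input: afcpmeid
Reading characters right to left:
  Position 7: 'd'
  Position 6: 'i'
  Position 5: 'e'
  Position 4: 'm'
  Position 3: 'p'
  Position 2: 'c'
  Position 1: 'f'
  Position 0: 'a'
Reversed: diempcfa

diempcfa


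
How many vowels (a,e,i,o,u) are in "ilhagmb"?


Input: ilhagmb
Checking each character:
  'i' at position 0: vowel (running total: 1)
  'l' at position 1: consonant
  'h' at position 2: consonant
  'a' at position 3: vowel (running total: 2)
  'g' at position 4: consonant
  'm' at position 5: consonant
  'b' at position 6: consonant
Total vowels: 2

2


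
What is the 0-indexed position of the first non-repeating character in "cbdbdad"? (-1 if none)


Input: cbdbdad
Character frequencies:
  'a': 1
  'b': 2
  'c': 1
  'd': 3
Scanning left to right for freq == 1:
  Position 0 ('c'): unique! => answer = 0

0


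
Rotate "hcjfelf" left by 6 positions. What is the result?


Input: "hcjfelf", rotate left by 6
First 6 characters: "hcjfel"
Remaining characters: "f"
Concatenate remaining + first: "f" + "hcjfel" = "fhcjfel"

fhcjfel


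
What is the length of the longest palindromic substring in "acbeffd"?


Input: "acbeffd"
Checking substrings for palindromes:
  [4:6] "ff" (len 2) => palindrome
Longest palindromic substring: "ff" with length 2

2


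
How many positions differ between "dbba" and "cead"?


Comparing "dbba" and "cead" position by position:
  Position 0: 'd' vs 'c' => DIFFER
  Position 1: 'b' vs 'e' => DIFFER
  Position 2: 'b' vs 'a' => DIFFER
  Position 3: 'a' vs 'd' => DIFFER
Positions that differ: 4

4


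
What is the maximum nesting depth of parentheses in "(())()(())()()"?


Input: "(())()(())()()"
Tracking depth:
  Position 0 '(': depth becomes 1
  Position 1 '(': depth becomes 2
  Position 2 ')': depth becomes 1
  Position 3 ')': depth becomes 0
  Position 4 '(': depth becomes 1
  Position 5 ')': depth becomes 0
  Position 6 '(': depth becomes 1
  Position 7 '(': depth becomes 2
  Position 8 ')': depth becomes 1
  Position 9 ')': depth becomes 0
  Position 10 '(': depth becomes 1
  Position 11 ')': depth becomes 0
  Position 12 '(': depth becomes 1
  Position 13 ')': depth becomes 0
Maximum depth reached: 2

2


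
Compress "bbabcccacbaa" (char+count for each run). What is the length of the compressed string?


Input: bbabcccacbaa
Runs:
  'b' x 2 => "b2"
  'a' x 1 => "a1"
  'b' x 1 => "b1"
  'c' x 3 => "c3"
  'a' x 1 => "a1"
  'c' x 1 => "c1"
  'b' x 1 => "b1"
  'a' x 2 => "a2"
Compressed: "b2a1b1c3a1c1b1a2"
Compressed length: 16

16


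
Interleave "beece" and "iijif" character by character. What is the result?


Interleaving "beece" and "iijif":
  Position 0: 'b' from first, 'i' from second => "bi"
  Position 1: 'e' from first, 'i' from second => "ei"
  Position 2: 'e' from first, 'j' from second => "ej"
  Position 3: 'c' from first, 'i' from second => "ci"
  Position 4: 'e' from first, 'f' from second => "ef"
Result: bieiejcief

bieiejcief


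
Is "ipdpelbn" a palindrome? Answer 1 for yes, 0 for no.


Input: ipdpelbn
Reversed: nblepdpi
  Compare pos 0 ('i') with pos 7 ('n'): MISMATCH
  Compare pos 1 ('p') with pos 6 ('b'): MISMATCH
  Compare pos 2 ('d') with pos 5 ('l'): MISMATCH
  Compare pos 3 ('p') with pos 4 ('e'): MISMATCH
Result: not a palindrome

0


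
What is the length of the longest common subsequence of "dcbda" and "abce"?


LCS of "dcbda" and "abce"
DP table:
           a    b    c    e
      0    0    0    0    0
  d   0    0    0    0    0
  c   0    0    0    1    1
  b   0    0    1    1    1
  d   0    0    1    1    1
  a   0    1    1    1    1
LCS length = dp[5][4] = 1

1


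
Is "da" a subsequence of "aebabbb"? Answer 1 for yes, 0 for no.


Check if "da" is a subsequence of "aebabbb"
Greedy scan:
  Position 0 ('a'): no match needed
  Position 1 ('e'): no match needed
  Position 2 ('b'): no match needed
  Position 3 ('a'): no match needed
  Position 4 ('b'): no match needed
  Position 5 ('b'): no match needed
  Position 6 ('b'): no match needed
Only matched 0/2 characters => not a subsequence

0


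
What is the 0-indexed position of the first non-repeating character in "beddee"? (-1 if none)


Input: beddee
Character frequencies:
  'b': 1
  'd': 2
  'e': 3
Scanning left to right for freq == 1:
  Position 0 ('b'): unique! => answer = 0

0


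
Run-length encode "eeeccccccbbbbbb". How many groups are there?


Input: eeeccccccbbbbbb
Scanning for consecutive runs:
  Group 1: 'e' x 3 (positions 0-2)
  Group 2: 'c' x 6 (positions 3-8)
  Group 3: 'b' x 6 (positions 9-14)
Total groups: 3

3


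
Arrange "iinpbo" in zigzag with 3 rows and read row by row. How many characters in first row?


Zigzag "iinpbo" into 3 rows:
Placing characters:
  'i' => row 0
  'i' => row 1
  'n' => row 2
  'p' => row 1
  'b' => row 0
  'o' => row 1
Rows:
  Row 0: "ib"
  Row 1: "ipo"
  Row 2: "n"
First row length: 2

2


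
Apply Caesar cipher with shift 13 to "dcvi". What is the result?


Caesar cipher: shift "dcvi" by 13
  'd' (pos 3) + 13 = pos 16 = 'q'
  'c' (pos 2) + 13 = pos 15 = 'p'
  'v' (pos 21) + 13 = pos 8 = 'i'
  'i' (pos 8) + 13 = pos 21 = 'v'
Result: qpiv

qpiv


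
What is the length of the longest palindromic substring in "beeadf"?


Input: "beeadf"
Checking substrings for palindromes:
  [1:3] "ee" (len 2) => palindrome
Longest palindromic substring: "ee" with length 2

2


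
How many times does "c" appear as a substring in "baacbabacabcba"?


Searching for "c" in "baacbabacabcba"
Scanning each position:
  Position 0: "b" => no
  Position 1: "a" => no
  Position 2: "a" => no
  Position 3: "c" => MATCH
  Position 4: "b" => no
  Position 5: "a" => no
  Position 6: "b" => no
  Position 7: "a" => no
  Position 8: "c" => MATCH
  Position 9: "a" => no
  Position 10: "b" => no
  Position 11: "c" => MATCH
  Position 12: "b" => no
  Position 13: "a" => no
Total occurrences: 3

3


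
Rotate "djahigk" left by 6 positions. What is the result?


Input: "djahigk", rotate left by 6
First 6 characters: "djahig"
Remaining characters: "k"
Concatenate remaining + first: "k" + "djahig" = "kdjahig"

kdjahig


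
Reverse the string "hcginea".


Input: hcginea
Reading characters right to left:
  Position 6: 'a'
  Position 5: 'e'
  Position 4: 'n'
  Position 3: 'i'
  Position 2: 'g'
  Position 1: 'c'
  Position 0: 'h'
Reversed: aenigch

aenigch


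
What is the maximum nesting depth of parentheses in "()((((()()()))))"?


Input: "()((((()()()))))"
Tracking depth:
  Position 0 '(': depth becomes 1
  Position 1 ')': depth becomes 0
  Position 2 '(': depth becomes 1
  Position 3 '(': depth becomes 2
  Position 4 '(': depth becomes 3
  Position 5 '(': depth becomes 4
  Position 6 '(': depth becomes 5
  Position 7 ')': depth becomes 4
  Position 8 '(': depth becomes 5
  Position 9 ')': depth becomes 4
  Position 10 '(': depth becomes 5
  Position 11 ')': depth becomes 4
  Position 12 ')': depth becomes 3
  Position 13 ')': depth becomes 2
  Position 14 ')': depth becomes 1
  Position 15 ')': depth becomes 0
Maximum depth reached: 5

5


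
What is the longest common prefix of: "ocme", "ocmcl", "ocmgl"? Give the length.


Words: ocme, ocmcl, ocmgl
  Position 0: all 'o' => match
  Position 1: all 'c' => match
  Position 2: all 'm' => match
  Position 3: ('e', 'c', 'g') => mismatch, stop
LCP = "ocm" (length 3)

3


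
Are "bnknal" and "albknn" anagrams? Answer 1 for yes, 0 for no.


Strings: "bnknal", "albknn"
Sorted first:  abklnn
Sorted second: abklnn
Sorted forms match => anagrams

1


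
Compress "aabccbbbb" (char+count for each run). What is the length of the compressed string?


Input: aabccbbbb
Runs:
  'a' x 2 => "a2"
  'b' x 1 => "b1"
  'c' x 2 => "c2"
  'b' x 4 => "b4"
Compressed: "a2b1c2b4"
Compressed length: 8

8


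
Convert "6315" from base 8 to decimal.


Input: "6315" in base 8
Positional expansion:
  Digit '6' (value 6) x 8^3 = 3072
  Digit '3' (value 3) x 8^2 = 192
  Digit '1' (value 1) x 8^1 = 8
  Digit '5' (value 5) x 8^0 = 5
Sum = 3277

3277


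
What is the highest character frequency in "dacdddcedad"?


Input: dacdddcedad
Character counts:
  'a': 2
  'c': 2
  'd': 6
  'e': 1
Maximum frequency: 6

6


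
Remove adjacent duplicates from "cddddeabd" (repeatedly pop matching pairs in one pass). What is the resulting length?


Input: cddddeabd
Stack-based adjacent duplicate removal:
  Read 'c': push. Stack: c
  Read 'd': push. Stack: cd
  Read 'd': matches stack top 'd' => pop. Stack: c
  Read 'd': push. Stack: cd
  Read 'd': matches stack top 'd' => pop. Stack: c
  Read 'e': push. Stack: ce
  Read 'a': push. Stack: cea
  Read 'b': push. Stack: ceab
  Read 'd': push. Stack: ceabd
Final stack: "ceabd" (length 5)

5


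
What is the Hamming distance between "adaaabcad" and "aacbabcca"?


Comparing "adaaabcad" and "aacbabcca" position by position:
  Position 0: 'a' vs 'a' => same
  Position 1: 'd' vs 'a' => differ
  Position 2: 'a' vs 'c' => differ
  Position 3: 'a' vs 'b' => differ
  Position 4: 'a' vs 'a' => same
  Position 5: 'b' vs 'b' => same
  Position 6: 'c' vs 'c' => same
  Position 7: 'a' vs 'c' => differ
  Position 8: 'd' vs 'a' => differ
Total differences (Hamming distance): 5

5


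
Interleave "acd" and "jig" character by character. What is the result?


Interleaving "acd" and "jig":
  Position 0: 'a' from first, 'j' from second => "aj"
  Position 1: 'c' from first, 'i' from second => "ci"
  Position 2: 'd' from first, 'g' from second => "dg"
Result: ajcidg

ajcidg


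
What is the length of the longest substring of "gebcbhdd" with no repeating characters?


Input: "gebcbhdd"
Sliding window (track last position of each char):
  Position 0 ('g'): window [0,0] length 1 -- new best
  Position 1 ('e'): window [0,1] length 2 -- new best
  Position 2 ('b'): window [0,2] length 3 -- new best
  Position 3 ('c'): window [0,3] length 4 -- new best
  Position 4 ('b'): repeat (last at 2), move window start to 3
  Position 4 ('b'): window [3,4] length 2
  Position 5 ('h'): window [3,5] length 3
  Position 6 ('d'): window [3,6] length 4
  Position 7 ('d'): repeat (last at 6), move window start to 7
  Position 7 ('d'): window [7,7] length 1
Longest substring with no repeats: "gebc" with length 4

4


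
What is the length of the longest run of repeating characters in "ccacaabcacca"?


Input: "ccacaabcacca"
Scanning for longest run:
  Position 1 ('c'): continues run of 'c', length=2
  Position 2 ('a'): new char, reset run to 1
  Position 3 ('c'): new char, reset run to 1
  Position 4 ('a'): new char, reset run to 1
  Position 5 ('a'): continues run of 'a', length=2
  Position 6 ('b'): new char, reset run to 1
  Position 7 ('c'): new char, reset run to 1
  Position 8 ('a'): new char, reset run to 1
  Position 9 ('c'): new char, reset run to 1
  Position 10 ('c'): continues run of 'c', length=2
  Position 11 ('a'): new char, reset run to 1
Longest run: 'c' with length 2

2


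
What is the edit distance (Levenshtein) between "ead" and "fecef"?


Computing edit distance: "ead" -> "fecef"
DP table:
           f    e    c    e    f
      0    1    2    3    4    5
  e   1    1    1    2    3    4
  a   2    2    2    2    3    4
  d   3    3    3    3    3    4
Edit distance = dp[3][5] = 4

4


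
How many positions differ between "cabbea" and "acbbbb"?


Comparing "cabbea" and "acbbbb" position by position:
  Position 0: 'c' vs 'a' => DIFFER
  Position 1: 'a' vs 'c' => DIFFER
  Position 2: 'b' vs 'b' => same
  Position 3: 'b' vs 'b' => same
  Position 4: 'e' vs 'b' => DIFFER
  Position 5: 'a' vs 'b' => DIFFER
Positions that differ: 4

4


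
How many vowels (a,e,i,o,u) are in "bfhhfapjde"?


Input: bfhhfapjde
Checking each character:
  'b' at position 0: consonant
  'f' at position 1: consonant
  'h' at position 2: consonant
  'h' at position 3: consonant
  'f' at position 4: consonant
  'a' at position 5: vowel (running total: 1)
  'p' at position 6: consonant
  'j' at position 7: consonant
  'd' at position 8: consonant
  'e' at position 9: vowel (running total: 2)
Total vowels: 2

2


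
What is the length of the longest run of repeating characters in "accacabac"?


Input: "accacabac"
Scanning for longest run:
  Position 1 ('c'): new char, reset run to 1
  Position 2 ('c'): continues run of 'c', length=2
  Position 3 ('a'): new char, reset run to 1
  Position 4 ('c'): new char, reset run to 1
  Position 5 ('a'): new char, reset run to 1
  Position 6 ('b'): new char, reset run to 1
  Position 7 ('a'): new char, reset run to 1
  Position 8 ('c'): new char, reset run to 1
Longest run: 'c' with length 2

2


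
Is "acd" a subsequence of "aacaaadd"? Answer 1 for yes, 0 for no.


Check if "acd" is a subsequence of "aacaaadd"
Greedy scan:
  Position 0 ('a'): matches sub[0] = 'a'
  Position 1 ('a'): no match needed
  Position 2 ('c'): matches sub[1] = 'c'
  Position 3 ('a'): no match needed
  Position 4 ('a'): no match needed
  Position 5 ('a'): no match needed
  Position 6 ('d'): matches sub[2] = 'd'
  Position 7 ('d'): no match needed
All 3 characters matched => is a subsequence

1


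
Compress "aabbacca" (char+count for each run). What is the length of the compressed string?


Input: aabbacca
Runs:
  'a' x 2 => "a2"
  'b' x 2 => "b2"
  'a' x 1 => "a1"
  'c' x 2 => "c2"
  'a' x 1 => "a1"
Compressed: "a2b2a1c2a1"
Compressed length: 10

10


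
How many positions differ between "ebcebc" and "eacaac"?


Comparing "ebcebc" and "eacaac" position by position:
  Position 0: 'e' vs 'e' => same
  Position 1: 'b' vs 'a' => DIFFER
  Position 2: 'c' vs 'c' => same
  Position 3: 'e' vs 'a' => DIFFER
  Position 4: 'b' vs 'a' => DIFFER
  Position 5: 'c' vs 'c' => same
Positions that differ: 3

3


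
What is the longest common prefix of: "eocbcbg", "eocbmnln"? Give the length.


Words: eocbcbg, eocbmnln
  Position 0: all 'e' => match
  Position 1: all 'o' => match
  Position 2: all 'c' => match
  Position 3: all 'b' => match
  Position 4: ('c', 'm') => mismatch, stop
LCP = "eocb" (length 4)

4


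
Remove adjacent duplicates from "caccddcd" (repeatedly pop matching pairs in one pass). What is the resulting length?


Input: caccddcd
Stack-based adjacent duplicate removal:
  Read 'c': push. Stack: c
  Read 'a': push. Stack: ca
  Read 'c': push. Stack: cac
  Read 'c': matches stack top 'c' => pop. Stack: ca
  Read 'd': push. Stack: cad
  Read 'd': matches stack top 'd' => pop. Stack: ca
  Read 'c': push. Stack: cac
  Read 'd': push. Stack: cacd
Final stack: "cacd" (length 4)

4


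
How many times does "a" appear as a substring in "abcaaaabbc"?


Searching for "a" in "abcaaaabbc"
Scanning each position:
  Position 0: "a" => MATCH
  Position 1: "b" => no
  Position 2: "c" => no
  Position 3: "a" => MATCH
  Position 4: "a" => MATCH
  Position 5: "a" => MATCH
  Position 6: "a" => MATCH
  Position 7: "b" => no
  Position 8: "b" => no
  Position 9: "c" => no
Total occurrences: 5

5


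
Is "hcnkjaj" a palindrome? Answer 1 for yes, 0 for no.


Input: hcnkjaj
Reversed: jajknch
  Compare pos 0 ('h') with pos 6 ('j'): MISMATCH
  Compare pos 1 ('c') with pos 5 ('a'): MISMATCH
  Compare pos 2 ('n') with pos 4 ('j'): MISMATCH
Result: not a palindrome

0


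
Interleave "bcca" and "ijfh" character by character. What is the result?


Interleaving "bcca" and "ijfh":
  Position 0: 'b' from first, 'i' from second => "bi"
  Position 1: 'c' from first, 'j' from second => "cj"
  Position 2: 'c' from first, 'f' from second => "cf"
  Position 3: 'a' from first, 'h' from second => "ah"
Result: bicjcfah

bicjcfah


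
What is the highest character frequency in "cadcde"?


Input: cadcde
Character counts:
  'a': 1
  'c': 2
  'd': 2
  'e': 1
Maximum frequency: 2

2


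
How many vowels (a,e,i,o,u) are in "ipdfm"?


Input: ipdfm
Checking each character:
  'i' at position 0: vowel (running total: 1)
  'p' at position 1: consonant
  'd' at position 2: consonant
  'f' at position 3: consonant
  'm' at position 4: consonant
Total vowels: 1

1


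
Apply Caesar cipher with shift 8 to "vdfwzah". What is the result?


Caesar cipher: shift "vdfwzah" by 8
  'v' (pos 21) + 8 = pos 3 = 'd'
  'd' (pos 3) + 8 = pos 11 = 'l'
  'f' (pos 5) + 8 = pos 13 = 'n'
  'w' (pos 22) + 8 = pos 4 = 'e'
  'z' (pos 25) + 8 = pos 7 = 'h'
  'a' (pos 0) + 8 = pos 8 = 'i'
  'h' (pos 7) + 8 = pos 15 = 'p'
Result: dlnehip

dlnehip


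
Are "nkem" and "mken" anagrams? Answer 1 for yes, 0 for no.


Strings: "nkem", "mken"
Sorted first:  ekmn
Sorted second: ekmn
Sorted forms match => anagrams

1


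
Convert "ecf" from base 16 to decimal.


Input: "ecf" in base 16
Positional expansion:
  Digit 'e' (value 14) x 16^2 = 3584
  Digit 'c' (value 12) x 16^1 = 192
  Digit 'f' (value 15) x 16^0 = 15
Sum = 3791

3791


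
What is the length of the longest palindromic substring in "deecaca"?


Input: "deecaca"
Checking substrings for palindromes:
  [3:6] "cac" (len 3) => palindrome
  [4:7] "aca" (len 3) => palindrome
  [1:3] "ee" (len 2) => palindrome
Longest palindromic substring: "cac" with length 3

3


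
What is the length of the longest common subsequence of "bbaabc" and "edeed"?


LCS of "bbaabc" and "edeed"
DP table:
           e    d    e    e    d
      0    0    0    0    0    0
  b   0    0    0    0    0    0
  b   0    0    0    0    0    0
  a   0    0    0    0    0    0
  a   0    0    0    0    0    0
  b   0    0    0    0    0    0
  c   0    0    0    0    0    0
LCS length = dp[6][5] = 0

0


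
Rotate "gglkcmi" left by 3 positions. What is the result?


Input: "gglkcmi", rotate left by 3
First 3 characters: "ggl"
Remaining characters: "kcmi"
Concatenate remaining + first: "kcmi" + "ggl" = "kcmiggl"

kcmiggl


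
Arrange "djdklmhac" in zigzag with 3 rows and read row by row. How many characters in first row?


Zigzag "djdklmhac" into 3 rows:
Placing characters:
  'd' => row 0
  'j' => row 1
  'd' => row 2
  'k' => row 1
  'l' => row 0
  'm' => row 1
  'h' => row 2
  'a' => row 1
  'c' => row 0
Rows:
  Row 0: "dlc"
  Row 1: "jkma"
  Row 2: "dh"
First row length: 3

3


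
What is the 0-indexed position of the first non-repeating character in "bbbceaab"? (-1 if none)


Input: bbbceaab
Character frequencies:
  'a': 2
  'b': 4
  'c': 1
  'e': 1
Scanning left to right for freq == 1:
  Position 0 ('b'): freq=4, skip
  Position 1 ('b'): freq=4, skip
  Position 2 ('b'): freq=4, skip
  Position 3 ('c'): unique! => answer = 3

3


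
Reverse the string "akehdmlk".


Input: akehdmlk
Reading characters right to left:
  Position 7: 'k'
  Position 6: 'l'
  Position 5: 'm'
  Position 4: 'd'
  Position 3: 'h'
  Position 2: 'e'
  Position 1: 'k'
  Position 0: 'a'
Reversed: klmdheka

klmdheka


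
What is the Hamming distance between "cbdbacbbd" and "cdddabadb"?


Comparing "cbdbacbbd" and "cdddabadb" position by position:
  Position 0: 'c' vs 'c' => same
  Position 1: 'b' vs 'd' => differ
  Position 2: 'd' vs 'd' => same
  Position 3: 'b' vs 'd' => differ
  Position 4: 'a' vs 'a' => same
  Position 5: 'c' vs 'b' => differ
  Position 6: 'b' vs 'a' => differ
  Position 7: 'b' vs 'd' => differ
  Position 8: 'd' vs 'b' => differ
Total differences (Hamming distance): 6

6


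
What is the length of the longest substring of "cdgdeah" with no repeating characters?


Input: "cdgdeah"
Sliding window (track last position of each char):
  Position 0 ('c'): window [0,0] length 1 -- new best
  Position 1 ('d'): window [0,1] length 2 -- new best
  Position 2 ('g'): window [0,2] length 3 -- new best
  Position 3 ('d'): repeat (last at 1), move window start to 2
  Position 3 ('d'): window [2,3] length 2
  Position 4 ('e'): window [2,4] length 3
  Position 5 ('a'): window [2,5] length 4 -- new best
  Position 6 ('h'): window [2,6] length 5 -- new best
Longest substring with no repeats: "gdeah" with length 5

5


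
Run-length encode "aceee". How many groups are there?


Input: aceee
Scanning for consecutive runs:
  Group 1: 'a' x 1 (positions 0-0)
  Group 2: 'c' x 1 (positions 1-1)
  Group 3: 'e' x 3 (positions 2-4)
Total groups: 3

3


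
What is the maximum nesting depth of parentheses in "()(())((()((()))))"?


Input: "()(())((()((()))))"
Tracking depth:
  Position 0 '(': depth becomes 1
  Position 1 ')': depth becomes 0
  Position 2 '(': depth becomes 1
  Position 3 '(': depth becomes 2
  Position 4 ')': depth becomes 1
  Position 5 ')': depth becomes 0
  Position 6 '(': depth becomes 1
  Position 7 '(': depth becomes 2
  Position 8 '(': depth becomes 3
  Position 9 ')': depth becomes 2
  Position 10 '(': depth becomes 3
  Position 11 '(': depth becomes 4
  Position 12 '(': depth becomes 5
  Position 13 ')': depth becomes 4
  Position 14 ')': depth becomes 3
  Position 15 ')': depth becomes 2
  Position 16 ')': depth becomes 1
  Position 17 ')': depth becomes 0
Maximum depth reached: 5

5


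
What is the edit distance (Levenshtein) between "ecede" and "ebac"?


Computing edit distance: "ecede" -> "ebac"
DP table:
           e    b    a    c
      0    1    2    3    4
  e   1    0    1    2    3
  c   2    1    1    2    2
  e   3    2    2    2    3
  d   4    3    3    3    3
  e   5    4    4    4    4
Edit distance = dp[5][4] = 4

4


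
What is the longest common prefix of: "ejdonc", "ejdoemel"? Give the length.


Words: ejdonc, ejdoemel
  Position 0: all 'e' => match
  Position 1: all 'j' => match
  Position 2: all 'd' => match
  Position 3: all 'o' => match
  Position 4: ('n', 'e') => mismatch, stop
LCP = "ejdo" (length 4)

4


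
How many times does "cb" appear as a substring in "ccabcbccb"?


Searching for "cb" in "ccabcbccb"
Scanning each position:
  Position 0: "cc" => no
  Position 1: "ca" => no
  Position 2: "ab" => no
  Position 3: "bc" => no
  Position 4: "cb" => MATCH
  Position 5: "bc" => no
  Position 6: "cc" => no
  Position 7: "cb" => MATCH
Total occurrences: 2

2


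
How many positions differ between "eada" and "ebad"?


Comparing "eada" and "ebad" position by position:
  Position 0: 'e' vs 'e' => same
  Position 1: 'a' vs 'b' => DIFFER
  Position 2: 'd' vs 'a' => DIFFER
  Position 3: 'a' vs 'd' => DIFFER
Positions that differ: 3

3


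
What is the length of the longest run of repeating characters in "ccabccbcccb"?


Input: "ccabccbcccb"
Scanning for longest run:
  Position 1 ('c'): continues run of 'c', length=2
  Position 2 ('a'): new char, reset run to 1
  Position 3 ('b'): new char, reset run to 1
  Position 4 ('c'): new char, reset run to 1
  Position 5 ('c'): continues run of 'c', length=2
  Position 6 ('b'): new char, reset run to 1
  Position 7 ('c'): new char, reset run to 1
  Position 8 ('c'): continues run of 'c', length=2
  Position 9 ('c'): continues run of 'c', length=3
  Position 10 ('b'): new char, reset run to 1
Longest run: 'c' with length 3

3


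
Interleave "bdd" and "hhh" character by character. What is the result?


Interleaving "bdd" and "hhh":
  Position 0: 'b' from first, 'h' from second => "bh"
  Position 1: 'd' from first, 'h' from second => "dh"
  Position 2: 'd' from first, 'h' from second => "dh"
Result: bhdhdh

bhdhdh


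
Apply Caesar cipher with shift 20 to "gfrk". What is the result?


Caesar cipher: shift "gfrk" by 20
  'g' (pos 6) + 20 = pos 0 = 'a'
  'f' (pos 5) + 20 = pos 25 = 'z'
  'r' (pos 17) + 20 = pos 11 = 'l'
  'k' (pos 10) + 20 = pos 4 = 'e'
Result: azle

azle


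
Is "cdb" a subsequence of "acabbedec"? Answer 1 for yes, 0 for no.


Check if "cdb" is a subsequence of "acabbedec"
Greedy scan:
  Position 0 ('a'): no match needed
  Position 1 ('c'): matches sub[0] = 'c'
  Position 2 ('a'): no match needed
  Position 3 ('b'): no match needed
  Position 4 ('b'): no match needed
  Position 5 ('e'): no match needed
  Position 6 ('d'): matches sub[1] = 'd'
  Position 7 ('e'): no match needed
  Position 8 ('c'): no match needed
Only matched 2/3 characters => not a subsequence

0


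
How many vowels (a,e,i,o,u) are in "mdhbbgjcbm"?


Input: mdhbbgjcbm
Checking each character:
  'm' at position 0: consonant
  'd' at position 1: consonant
  'h' at position 2: consonant
  'b' at position 3: consonant
  'b' at position 4: consonant
  'g' at position 5: consonant
  'j' at position 6: consonant
  'c' at position 7: consonant
  'b' at position 8: consonant
  'm' at position 9: consonant
Total vowels: 0

0


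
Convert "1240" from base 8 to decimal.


Input: "1240" in base 8
Positional expansion:
  Digit '1' (value 1) x 8^3 = 512
  Digit '2' (value 2) x 8^2 = 128
  Digit '4' (value 4) x 8^1 = 32
  Digit '0' (value 0) x 8^0 = 0
Sum = 672

672


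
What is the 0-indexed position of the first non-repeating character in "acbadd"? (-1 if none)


Input: acbadd
Character frequencies:
  'a': 2
  'b': 1
  'c': 1
  'd': 2
Scanning left to right for freq == 1:
  Position 0 ('a'): freq=2, skip
  Position 1 ('c'): unique! => answer = 1

1


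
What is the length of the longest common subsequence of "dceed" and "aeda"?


LCS of "dceed" and "aeda"
DP table:
           a    e    d    a
      0    0    0    0    0
  d   0    0    0    1    1
  c   0    0    0    1    1
  e   0    0    1    1    1
  e   0    0    1    1    1
  d   0    0    1    2    2
LCS length = dp[5][4] = 2

2


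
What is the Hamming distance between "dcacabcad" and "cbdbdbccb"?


Comparing "dcacabcad" and "cbdbdbccb" position by position:
  Position 0: 'd' vs 'c' => differ
  Position 1: 'c' vs 'b' => differ
  Position 2: 'a' vs 'd' => differ
  Position 3: 'c' vs 'b' => differ
  Position 4: 'a' vs 'd' => differ
  Position 5: 'b' vs 'b' => same
  Position 6: 'c' vs 'c' => same
  Position 7: 'a' vs 'c' => differ
  Position 8: 'd' vs 'b' => differ
Total differences (Hamming distance): 7

7


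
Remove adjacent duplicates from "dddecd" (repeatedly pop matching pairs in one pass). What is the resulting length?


Input: dddecd
Stack-based adjacent duplicate removal:
  Read 'd': push. Stack: d
  Read 'd': matches stack top 'd' => pop. Stack: (empty)
  Read 'd': push. Stack: d
  Read 'e': push. Stack: de
  Read 'c': push. Stack: dec
  Read 'd': push. Stack: decd
Final stack: "decd" (length 4)

4


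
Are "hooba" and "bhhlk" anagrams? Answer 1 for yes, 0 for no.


Strings: "hooba", "bhhlk"
Sorted first:  abhoo
Sorted second: bhhkl
Differ at position 0: 'a' vs 'b' => not anagrams

0


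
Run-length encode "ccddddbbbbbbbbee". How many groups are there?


Input: ccddddbbbbbbbbee
Scanning for consecutive runs:
  Group 1: 'c' x 2 (positions 0-1)
  Group 2: 'd' x 4 (positions 2-5)
  Group 3: 'b' x 8 (positions 6-13)
  Group 4: 'e' x 2 (positions 14-15)
Total groups: 4

4


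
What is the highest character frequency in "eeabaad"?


Input: eeabaad
Character counts:
  'a': 3
  'b': 1
  'd': 1
  'e': 2
Maximum frequency: 3

3


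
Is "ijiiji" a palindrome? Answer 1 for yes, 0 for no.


Input: ijiiji
Reversed: ijiiji
  Compare pos 0 ('i') with pos 5 ('i'): match
  Compare pos 1 ('j') with pos 4 ('j'): match
  Compare pos 2 ('i') with pos 3 ('i'): match
Result: palindrome

1


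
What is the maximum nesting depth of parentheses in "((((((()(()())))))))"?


Input: "((((((()(()())))))))"
Tracking depth:
  Position 0 '(': depth becomes 1
  Position 1 '(': depth becomes 2
  Position 2 '(': depth becomes 3
  Position 3 '(': depth becomes 4
  Position 4 '(': depth becomes 5
  Position 5 '(': depth becomes 6
  Position 6 '(': depth becomes 7
  Position 7 ')': depth becomes 6
  Position 8 '(': depth becomes 7
  Position 9 '(': depth becomes 8
  Position 10 ')': depth becomes 7
  Position 11 '(': depth becomes 8
  Position 12 ')': depth becomes 7
  Position 13 ')': depth becomes 6
  Position 14 ')': depth becomes 5
  Position 15 ')': depth becomes 4
  Position 16 ')': depth becomes 3
  Position 17 ')': depth becomes 2
  Position 18 ')': depth becomes 1
  Position 19 ')': depth becomes 0
Maximum depth reached: 8

8


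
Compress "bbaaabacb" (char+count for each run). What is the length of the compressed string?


Input: bbaaabacb
Runs:
  'b' x 2 => "b2"
  'a' x 3 => "a3"
  'b' x 1 => "b1"
  'a' x 1 => "a1"
  'c' x 1 => "c1"
  'b' x 1 => "b1"
Compressed: "b2a3b1a1c1b1"
Compressed length: 12

12


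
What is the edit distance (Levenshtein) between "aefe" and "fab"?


Computing edit distance: "aefe" -> "fab"
DP table:
           f    a    b
      0    1    2    3
  a   1    1    1    2
  e   2    2    2    2
  f   3    2    3    3
  e   4    3    3    4
Edit distance = dp[4][3] = 4

4


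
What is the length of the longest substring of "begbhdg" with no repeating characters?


Input: "begbhdg"
Sliding window (track last position of each char):
  Position 0 ('b'): window [0,0] length 1 -- new best
  Position 1 ('e'): window [0,1] length 2 -- new best
  Position 2 ('g'): window [0,2] length 3 -- new best
  Position 3 ('b'): repeat (last at 0), move window start to 1
  Position 3 ('b'): window [1,3] length 3
  Position 4 ('h'): window [1,4] length 4 -- new best
  Position 5 ('d'): window [1,5] length 5 -- new best
  Position 6 ('g'): repeat (last at 2), move window start to 3
  Position 6 ('g'): window [3,6] length 4
Longest substring with no repeats: "egbhd" with length 5

5
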